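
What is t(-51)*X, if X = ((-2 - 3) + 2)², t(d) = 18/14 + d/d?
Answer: 144/7 ≈ 20.571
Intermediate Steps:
t(d) = 16/7 (t(d) = 18*(1/14) + 1 = 9/7 + 1 = 16/7)
X = 9 (X = (-5 + 2)² = (-3)² = 9)
t(-51)*X = (16/7)*9 = 144/7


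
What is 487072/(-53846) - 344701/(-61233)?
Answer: -5632054865/1648576059 ≈ -3.4163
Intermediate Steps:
487072/(-53846) - 344701/(-61233) = 487072*(-1/53846) - 344701*(-1/61233) = -243536/26923 + 344701/61233 = -5632054865/1648576059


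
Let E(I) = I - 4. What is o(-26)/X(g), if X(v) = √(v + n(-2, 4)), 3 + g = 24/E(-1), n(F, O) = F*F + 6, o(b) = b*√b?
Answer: -26*I*√1430/11 ≈ -89.382*I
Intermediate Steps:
o(b) = b^(3/2)
n(F, O) = 6 + F² (n(F, O) = F² + 6 = 6 + F²)
E(I) = -4 + I
g = -39/5 (g = -3 + 24/(-4 - 1) = -3 + 24/(-5) = -3 + 24*(-⅕) = -3 - 24/5 = -39/5 ≈ -7.8000)
X(v) = √(10 + v) (X(v) = √(v + (6 + (-2)²)) = √(v + (6 + 4)) = √(v + 10) = √(10 + v))
o(-26)/X(g) = (-26)^(3/2)/(√(10 - 39/5)) = (-26*I*√26)/(√(11/5)) = (-26*I*√26)/((√55/5)) = (-26*I*√26)*(√55/11) = -26*I*√1430/11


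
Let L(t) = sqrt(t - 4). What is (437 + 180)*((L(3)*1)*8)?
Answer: 4936*I ≈ 4936.0*I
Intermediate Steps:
L(t) = sqrt(-4 + t)
(437 + 180)*((L(3)*1)*8) = (437 + 180)*((sqrt(-4 + 3)*1)*8) = 617*((sqrt(-1)*1)*8) = 617*((I*1)*8) = 617*(I*8) = 617*(8*I) = 4936*I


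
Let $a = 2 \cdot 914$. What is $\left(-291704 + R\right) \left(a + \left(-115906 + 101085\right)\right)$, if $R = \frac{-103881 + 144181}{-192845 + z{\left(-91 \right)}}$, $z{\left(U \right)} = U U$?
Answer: $\frac{174879599736627}{46141} \approx 3.7901 \cdot 10^{9}$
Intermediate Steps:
$z{\left(U \right)} = U^{2}$
$a = 1828$
$R = - \frac{10075}{46141}$ ($R = \frac{-103881 + 144181}{-192845 + \left(-91\right)^{2}} = \frac{40300}{-192845 + 8281} = \frac{40300}{-184564} = 40300 \left(- \frac{1}{184564}\right) = - \frac{10075}{46141} \approx -0.21835$)
$\left(-291704 + R\right) \left(a + \left(-115906 + 101085\right)\right) = \left(-291704 - \frac{10075}{46141}\right) \left(1828 + \left(-115906 + 101085\right)\right) = - \frac{13459524339 \left(1828 - 14821\right)}{46141} = \left(- \frac{13459524339}{46141}\right) \left(-12993\right) = \frac{174879599736627}{46141}$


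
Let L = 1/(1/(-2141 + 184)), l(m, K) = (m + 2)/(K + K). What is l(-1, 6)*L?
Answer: -1957/12 ≈ -163.08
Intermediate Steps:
l(m, K) = (2 + m)/(2*K) (l(m, K) = (2 + m)/((2*K)) = (2 + m)*(1/(2*K)) = (2 + m)/(2*K))
L = -1957 (L = 1/(1/(-1957)) = 1/(-1/1957) = -1957)
l(-1, 6)*L = ((½)*(2 - 1)/6)*(-1957) = ((½)*(⅙)*1)*(-1957) = (1/12)*(-1957) = -1957/12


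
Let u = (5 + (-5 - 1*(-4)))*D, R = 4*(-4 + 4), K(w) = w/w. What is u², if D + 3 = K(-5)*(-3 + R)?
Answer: 576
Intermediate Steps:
K(w) = 1
R = 0 (R = 4*0 = 0)
D = -6 (D = -3 + 1*(-3 + 0) = -3 + 1*(-3) = -3 - 3 = -6)
u = -24 (u = (5 + (-5 - 1*(-4)))*(-6) = (5 + (-5 + 4))*(-6) = (5 - 1)*(-6) = 4*(-6) = -24)
u² = (-24)² = 576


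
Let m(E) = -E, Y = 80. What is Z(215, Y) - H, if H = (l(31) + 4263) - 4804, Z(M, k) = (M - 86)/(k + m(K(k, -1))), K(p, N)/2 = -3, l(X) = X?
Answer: 1023/2 ≈ 511.50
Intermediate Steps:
K(p, N) = -6 (K(p, N) = 2*(-3) = -6)
Z(M, k) = (-86 + M)/(6 + k) (Z(M, k) = (M - 86)/(k - 1*(-6)) = (-86 + M)/(k + 6) = (-86 + M)/(6 + k))
H = -510 (H = (31 + 4263) - 4804 = 4294 - 4804 = -510)
Z(215, Y) - H = (-86 + 215)/(6 + 80) - 1*(-510) = 129/86 + 510 = (1/86)*129 + 510 = 3/2 + 510 = 1023/2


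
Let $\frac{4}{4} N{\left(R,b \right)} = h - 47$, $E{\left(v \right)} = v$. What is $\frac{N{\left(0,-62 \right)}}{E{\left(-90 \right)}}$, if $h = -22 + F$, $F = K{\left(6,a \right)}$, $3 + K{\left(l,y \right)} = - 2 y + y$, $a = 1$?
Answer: $\frac{73}{90} \approx 0.81111$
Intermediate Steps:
$K{\left(l,y \right)} = -3 - y$ ($K{\left(l,y \right)} = -3 + \left(- 2 y + y\right) = -3 - y$)
$F = -4$ ($F = -3 - 1 = -4$)
$h = -26$ ($h = -22 - 4 = -26$)
$N{\left(R,b \right)} = -73$ ($N{\left(R,b \right)} = -26 - 47 = -73$)
$\frac{N{\left(0,-62 \right)}}{E{\left(-90 \right)}} = - \frac{73}{-90} = \left(-73\right) \left(- \frac{1}{90}\right) = \frac{73}{90}$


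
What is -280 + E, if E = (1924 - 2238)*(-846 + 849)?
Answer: -1222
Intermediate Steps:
E = -942 (E = -314*3 = -942)
-280 + E = -280 - 942 = -1222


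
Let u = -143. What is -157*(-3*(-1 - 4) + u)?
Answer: 20096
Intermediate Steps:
-157*(-3*(-1 - 4) + u) = -157*(-3*(-1 - 4) - 143) = -157*(-3*(-5) - 143) = -157*(15 - 143) = -157*(-128) = 20096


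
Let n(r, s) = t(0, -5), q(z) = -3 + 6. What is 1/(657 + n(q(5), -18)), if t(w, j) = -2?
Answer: 1/655 ≈ 0.0015267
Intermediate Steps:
q(z) = 3
n(r, s) = -2
1/(657 + n(q(5), -18)) = 1/(657 - 2) = 1/655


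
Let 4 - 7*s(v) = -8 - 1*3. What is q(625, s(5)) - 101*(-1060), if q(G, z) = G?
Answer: 107685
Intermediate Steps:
s(v) = 15/7 (s(v) = 4/7 - (-8 - 1*3)/7 = 4/7 - (-8 - 3)/7 = 4/7 - ⅐*(-11) = 4/7 + 11/7 = 15/7)
q(625, s(5)) - 101*(-1060) = 625 - 101*(-1060) = 625 - 1*(-107060) = 625 + 107060 = 107685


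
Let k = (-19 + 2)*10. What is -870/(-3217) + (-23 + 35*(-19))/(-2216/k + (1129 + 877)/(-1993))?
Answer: -186585290150/3277695139 ≈ -56.926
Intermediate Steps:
k = -170 (k = -17*10 = -170)
-870/(-3217) + (-23 + 35*(-19))/(-2216/k + (1129 + 877)/(-1993)) = -870/(-3217) + (-23 + 35*(-19))/(-2216/(-170) + (1129 + 877)/(-1993)) = -870*(-1/3217) + (-23 - 665)/(-2216*(-1/170) + 2006*(-1/1993)) = 870/3217 - 688/(1108/85 - 2006/1993) = 870/3217 - 688/2037734/169405 = 870/3217 - 688*169405/2037734 = 870/3217 - 58275320/1018867 = -186585290150/3277695139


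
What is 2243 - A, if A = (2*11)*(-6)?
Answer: 2375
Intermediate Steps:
A = -132 (A = 22*(-6) = -132)
2243 - A = 2243 - 1*(-132) = 2243 + 132 = 2375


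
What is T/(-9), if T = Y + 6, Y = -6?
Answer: 0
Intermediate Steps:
T = 0 (T = -6 + 6 = 0)
T/(-9) = 0/(-9) = 0*(-1/9) = 0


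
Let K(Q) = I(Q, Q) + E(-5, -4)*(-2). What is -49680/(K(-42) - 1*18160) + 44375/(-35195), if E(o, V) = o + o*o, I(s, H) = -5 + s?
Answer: 187755395/128440633 ≈ 1.4618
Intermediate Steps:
E(o, V) = o + o²
K(Q) = -45 + Q (K(Q) = (-5 + Q) - 5*(1 - 5)*(-2) = (-5 + Q) - 5*(-4)*(-2) = (-5 + Q) + 20*(-2) = (-5 + Q) - 40 = -45 + Q)
-49680/(K(-42) - 1*18160) + 44375/(-35195) = -49680/((-45 - 42) - 1*18160) + 44375/(-35195) = -49680/(-87 - 18160) + 44375*(-1/35195) = -49680/(-18247) - 8875/7039 = -49680*(-1/18247) - 8875/7039 = 49680/18247 - 8875/7039 = 187755395/128440633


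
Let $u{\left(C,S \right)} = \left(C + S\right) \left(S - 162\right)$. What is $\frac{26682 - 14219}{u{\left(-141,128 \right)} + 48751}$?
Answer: $\frac{12463}{49193} \approx 0.25335$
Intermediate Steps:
$u{\left(C,S \right)} = \left(-162 + S\right) \left(C + S\right)$ ($u{\left(C,S \right)} = \left(C + S\right) \left(-162 + S\right) = \left(-162 + S\right) \left(C + S\right)$)
$\frac{26682 - 14219}{u{\left(-141,128 \right)} + 48751} = \frac{26682 - 14219}{\left(128^{2} - -22842 - 20736 - 18048\right) + 48751} = \frac{12463}{\left(16384 + 22842 - 20736 - 18048\right) + 48751} = \frac{12463}{442 + 48751} = \frac{12463}{49193}$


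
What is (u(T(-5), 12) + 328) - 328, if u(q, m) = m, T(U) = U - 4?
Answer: 12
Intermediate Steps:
T(U) = -4 + U
(u(T(-5), 12) + 328) - 328 = (12 + 328) - 328 = 340 - 328 = 12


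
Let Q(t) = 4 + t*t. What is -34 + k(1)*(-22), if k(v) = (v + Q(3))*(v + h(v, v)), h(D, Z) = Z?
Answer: -650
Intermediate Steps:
Q(t) = 4 + t²
k(v) = 2*v*(13 + v) (k(v) = (v + (4 + 3²))*(v + v) = (v + (4 + 9))*(2*v) = (v + 13)*(2*v) = (13 + v)*(2*v) = 2*v*(13 + v))
-34 + k(1)*(-22) = -34 + (2*1*(13 + 1))*(-22) = -34 + (2*1*14)*(-22) = -34 + 28*(-22) = -34 - 616 = -650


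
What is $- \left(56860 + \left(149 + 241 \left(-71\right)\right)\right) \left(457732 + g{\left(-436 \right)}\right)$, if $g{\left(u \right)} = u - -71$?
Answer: $-18248028566$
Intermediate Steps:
$g{\left(u \right)} = 71 + u$ ($g{\left(u \right)} = u + 71 = 71 + u$)
$- \left(56860 + \left(149 + 241 \left(-71\right)\right)\right) \left(457732 + g{\left(-436 \right)}\right) = - \left(56860 + \left(149 + 241 \left(-71\right)\right)\right) \left(457732 + \left(71 - 436\right)\right) = - \left(56860 + \left(149 - 17111\right)\right) \left(457732 - 365\right) = - \left(56860 - 16962\right) 457367 = - 39898 \cdot 457367 = \left(-1\right) 18248028566 = -18248028566$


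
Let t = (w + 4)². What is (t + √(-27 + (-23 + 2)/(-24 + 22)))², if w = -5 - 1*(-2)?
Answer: -31/2 + I*√66 ≈ -15.5 + 8.124*I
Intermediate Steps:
w = -3 (w = -5 + 2 = -3)
t = 1 (t = (-3 + 4)² = 1² = 1)
(t + √(-27 + (-23 + 2)/(-24 + 22)))² = (1 + √(-27 + (-23 + 2)/(-24 + 22)))² = (1 + √(-27 - 21/(-2)))² = (1 + √(-27 - 21*(-½)))² = (1 + √(-27 + 21/2))² = (1 + √(-33/2))² = (1 + I*√66/2)²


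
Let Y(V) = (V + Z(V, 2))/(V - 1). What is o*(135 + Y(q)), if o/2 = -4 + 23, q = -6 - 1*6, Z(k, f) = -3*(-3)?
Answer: 66804/13 ≈ 5138.8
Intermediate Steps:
Z(k, f) = 9
q = -12 (q = -6 - 6 = -12)
o = 38 (o = 2*(-4 + 23) = 2*19 = 38)
Y(V) = (9 + V)/(-1 + V) (Y(V) = (V + 9)/(V - 1) = (9 + V)/(-1 + V))
o*(135 + Y(q)) = 38*(135 + (9 - 12)/(-1 - 12)) = 38*(135 - 3/(-13)) = 38*(135 - 1/13*(-3)) = 38*(135 + 3/13) = 38*(1758/13) = 66804/13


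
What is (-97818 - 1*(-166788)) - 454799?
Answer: -385829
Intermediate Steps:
(-97818 - 1*(-166788)) - 454799 = (-97818 + 166788) - 454799 = 68970 - 454799 = -385829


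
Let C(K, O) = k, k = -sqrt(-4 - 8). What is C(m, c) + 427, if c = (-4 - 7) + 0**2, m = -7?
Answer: 427 - 2*I*sqrt(3) ≈ 427.0 - 3.4641*I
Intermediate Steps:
c = -11 (c = -11 + 0 = -11)
k = -2*I*sqrt(3) (k = -sqrt(-12) = -2*I*sqrt(3) ≈ -3.4641*I)
C(K, O) = -2*I*sqrt(3)
C(m, c) + 427 = -2*I*sqrt(3) + 427 = 427 - 2*I*sqrt(3)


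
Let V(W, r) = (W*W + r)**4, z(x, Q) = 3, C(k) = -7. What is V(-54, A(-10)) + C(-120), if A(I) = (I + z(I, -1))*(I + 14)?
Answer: 69564674215929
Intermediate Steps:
A(I) = (3 + I)*(14 + I) (A(I) = (I + 3)*(I + 14) = (3 + I)*(14 + I))
V(W, r) = (r + W**2)**4 (V(W, r) = (W**2 + r)**4 = (r + W**2)**4)
V(-54, A(-10)) + C(-120) = ((42 + (-10)**2 + 17*(-10)) + (-54)**2)**4 - 7 = ((42 + 100 - 170) + 2916)**4 - 7 = (-28 + 2916)**4 - 7 = 2888**4 - 7 = 69564674215936 - 7 = 69564674215929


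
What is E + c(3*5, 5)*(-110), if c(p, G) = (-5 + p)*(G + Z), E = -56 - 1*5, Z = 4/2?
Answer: -7761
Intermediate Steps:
Z = 2 (Z = 4*(1/2) = 2)
E = -61 (E = -56 - 5 = -61)
c(p, G) = (-5 + p)*(2 + G) (c(p, G) = (-5 + p)*(G + 2) = (-5 + p)*(2 + G))
E + c(3*5, 5)*(-110) = -61 + (-10 - 5*5 + 2*(3*5) + 5*(3*5))*(-110) = -61 + (-10 - 25 + 2*15 + 5*15)*(-110) = -61 + (-10 - 25 + 30 + 75)*(-110) = -61 + 70*(-110) = -61 - 7700 = -7761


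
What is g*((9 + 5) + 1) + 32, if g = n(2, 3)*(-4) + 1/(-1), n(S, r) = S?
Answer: -103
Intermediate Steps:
g = -9 (g = 2*(-4) + 1/(-1) = -8 - 1 = -9)
g*((9 + 5) + 1) + 32 = -9*((9 + 5) + 1) + 32 = -9*(14 + 1) + 32 = -9*15 + 32 = -135 + 32 = -103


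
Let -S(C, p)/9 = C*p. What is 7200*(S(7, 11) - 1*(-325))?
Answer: -2649600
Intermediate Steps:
S(C, p) = -9*C*p
7200*(S(7, 11) - 1*(-325)) = 7200*(-9*7*11 - 1*(-325)) = 7200*(-693 + 325) = 7200*(-368) = -2649600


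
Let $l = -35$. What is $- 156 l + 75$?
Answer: $5535$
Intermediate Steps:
$- 156 l + 75 = \left(-156\right) \left(-35\right) + 75 = 5460 + 75 = 5535$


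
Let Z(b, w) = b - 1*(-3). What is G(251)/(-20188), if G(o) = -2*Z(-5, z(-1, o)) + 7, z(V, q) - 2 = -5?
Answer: -11/20188 ≈ -0.00054488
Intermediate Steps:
z(V, q) = -3 (z(V, q) = 2 - 5 = -3)
Z(b, w) = 3 + b (Z(b, w) = b + 3 = 3 + b)
G(o) = 11 (G(o) = -2*(3 - 5) + 7 = -2*(-2) + 7 = 4 + 7 = 11)
G(251)/(-20188) = 11/(-20188) = 11*(-1/20188) = -11/20188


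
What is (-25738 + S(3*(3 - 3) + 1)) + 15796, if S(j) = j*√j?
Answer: -9941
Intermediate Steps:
S(j) = j^(3/2)
(-25738 + S(3*(3 - 3) + 1)) + 15796 = (-25738 + (3*(3 - 3) + 1)^(3/2)) + 15796 = (-25738 + (3*0 + 1)^(3/2)) + 15796 = (-25738 + (0 + 1)^(3/2)) + 15796 = (-25738 + 1^(3/2)) + 15796 = (-25738 + 1) + 15796 = -25737 + 15796 = -9941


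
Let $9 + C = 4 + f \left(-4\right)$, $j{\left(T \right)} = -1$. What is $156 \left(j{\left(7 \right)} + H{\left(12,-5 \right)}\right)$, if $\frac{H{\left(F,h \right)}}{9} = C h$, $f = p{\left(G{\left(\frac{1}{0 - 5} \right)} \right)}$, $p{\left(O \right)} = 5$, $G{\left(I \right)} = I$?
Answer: $175344$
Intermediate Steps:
$f = 5$
$C = -25$ ($C = -9 + \left(4 + 5 \left(-4\right)\right) = -9 + \left(4 - 20\right) = -9 - 16 = -25$)
$H{\left(F,h \right)} = - 225 h$ ($H{\left(F,h \right)} = 9 \left(- 25 h\right) = - 225 h$)
$156 \left(j{\left(7 \right)} + H{\left(12,-5 \right)}\right) = 156 \left(-1 - -1125\right) = 156 \left(-1 + 1125\right) = 156 \cdot 1124 = 175344$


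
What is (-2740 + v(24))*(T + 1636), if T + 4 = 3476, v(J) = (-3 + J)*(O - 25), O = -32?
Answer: -20110196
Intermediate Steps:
v(J) = 171 - 57*J (v(J) = (-3 + J)*(-32 - 25) = (-3 + J)*(-57) = 171 - 57*J)
T = 3472 (T = -4 + 3476 = 3472)
(-2740 + v(24))*(T + 1636) = (-2740 + (171 - 57*24))*(3472 + 1636) = (-2740 + (171 - 1368))*5108 = (-2740 - 1197)*5108 = -3937*5108 = -20110196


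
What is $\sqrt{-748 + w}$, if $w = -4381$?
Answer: $i \sqrt{5129} \approx 71.617 i$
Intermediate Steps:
$\sqrt{-748 + w} = \sqrt{-748 - 4381} = \sqrt{-5129} = i \sqrt{5129}$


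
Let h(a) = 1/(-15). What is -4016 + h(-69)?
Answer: -60241/15 ≈ -4016.1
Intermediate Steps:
h(a) = -1/15
-4016 + h(-69) = -4016 - 1/15 = -60241/15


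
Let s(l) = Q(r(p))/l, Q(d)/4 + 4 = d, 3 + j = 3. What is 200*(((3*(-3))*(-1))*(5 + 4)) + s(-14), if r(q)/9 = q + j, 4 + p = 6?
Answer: 16196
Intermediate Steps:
j = 0 (j = -3 + 3 = 0)
p = 2 (p = -4 + 6 = 2)
r(q) = 9*q (r(q) = 9*(q + 0) = 9*q)
Q(d) = -16 + 4*d
s(l) = 56/l (s(l) = (-16 + 4*(9*2))/l = (-16 + 4*18)/l = (-16 + 72)/l = 56/l)
200*(((3*(-3))*(-1))*(5 + 4)) + s(-14) = 200*(((3*(-3))*(-1))*(5 + 4)) + 56/(-14) = 200*(-9*(-1)*9) + 56*(-1/14) = 200*(9*9) - 4 = 200*81 - 4 = 16200 - 4 = 16196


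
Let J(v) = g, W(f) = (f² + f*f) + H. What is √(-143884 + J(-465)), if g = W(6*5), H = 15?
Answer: I*√142069 ≈ 376.92*I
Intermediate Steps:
W(f) = 15 + 2*f² (W(f) = (f² + f*f) + 15 = (f² + f²) + 15 = 2*f² + 15 = 15 + 2*f²)
g = 1815 (g = 15 + 2*(6*5)² = 15 + 2*30² = 15 + 2*900 = 15 + 1800 = 1815)
J(v) = 1815
√(-143884 + J(-465)) = √(-143884 + 1815) = √(-142069) = I*√142069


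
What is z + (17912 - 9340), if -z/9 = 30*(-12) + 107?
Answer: 10849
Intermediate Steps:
z = 2277 (z = -9*(30*(-12) + 107) = -9*(-360 + 107) = -9*(-253) = 2277)
z + (17912 - 9340) = 2277 + (17912 - 9340) = 2277 + 8572 = 10849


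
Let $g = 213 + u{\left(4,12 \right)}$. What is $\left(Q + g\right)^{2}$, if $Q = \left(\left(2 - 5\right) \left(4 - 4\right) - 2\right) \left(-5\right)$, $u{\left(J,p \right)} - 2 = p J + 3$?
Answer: $76176$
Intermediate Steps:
$u{\left(J,p \right)} = 5 + J p$ ($u{\left(J,p \right)} = 2 + \left(p J + 3\right) = 2 + \left(J p + 3\right) = 2 + \left(3 + J p\right) = 5 + J p$)
$Q = 10$ ($Q = \left(\left(-3\right) 0 - 2\right) \left(-5\right) = \left(0 - 2\right) \left(-5\right) = \left(-2\right) \left(-5\right) = 10$)
$g = 266$ ($g = 213 + \left(5 + 4 \cdot 12\right) = 213 + \left(5 + 48\right) = 213 + 53 = 266$)
$\left(Q + g\right)^{2} = \left(10 + 266\right)^{2} = 276^{2} = 76176$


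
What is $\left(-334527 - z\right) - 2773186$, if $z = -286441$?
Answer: $-2821272$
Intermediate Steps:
$\left(-334527 - z\right) - 2773186 = \left(-334527 - -286441\right) - 2773186 = \left(-334527 + 286441\right) - 2773186 = -48086 - 2773186 = -2821272$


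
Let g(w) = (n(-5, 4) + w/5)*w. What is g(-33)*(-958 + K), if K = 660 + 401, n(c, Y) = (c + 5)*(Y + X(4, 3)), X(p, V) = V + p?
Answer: 112167/5 ≈ 22433.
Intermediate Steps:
n(c, Y) = (5 + c)*(7 + Y) (n(c, Y) = (c + 5)*(Y + (3 + 4)) = (5 + c)*(Y + 7) = (5 + c)*(7 + Y))
K = 1061
g(w) = w²/5 (g(w) = ((35 + 5*4 + 7*(-5) + 4*(-5)) + w/5)*w = ((35 + 20 - 35 - 20) + w*(⅕))*w = (0 + w/5)*w = (w/5)*w = w²/5)
g(-33)*(-958 + K) = ((⅕)*(-33)²)*(-958 + 1061) = ((⅕)*1089)*103 = (1089/5)*103 = 112167/5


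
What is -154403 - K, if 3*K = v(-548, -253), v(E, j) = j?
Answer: -462956/3 ≈ -1.5432e+5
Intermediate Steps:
K = -253/3 (K = (1/3)*(-253) = -253/3 ≈ -84.333)
-154403 - K = -154403 - 1*(-253/3) = -154403 + 253/3 = -462956/3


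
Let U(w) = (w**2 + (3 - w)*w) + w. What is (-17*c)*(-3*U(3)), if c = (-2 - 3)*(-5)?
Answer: 15300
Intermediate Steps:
c = 25 (c = -5*(-5) = 25)
U(w) = w + w**2 + w*(3 - w) (U(w) = (w**2 + w*(3 - w)) + w = w + w**2 + w*(3 - w))
(-17*c)*(-3*U(3)) = (-17*25)*(-12*3) = -(-1275)*12 = -425*(-36) = 15300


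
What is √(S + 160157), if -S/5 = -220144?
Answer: √1260877 ≈ 1122.9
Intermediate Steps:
S = 1100720 (S = -5*(-220144) = 1100720)
√(S + 160157) = √(1100720 + 160157) = √1260877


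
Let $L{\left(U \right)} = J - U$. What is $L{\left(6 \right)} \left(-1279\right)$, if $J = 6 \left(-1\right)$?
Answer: $15348$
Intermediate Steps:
$J = -6$
$L{\left(U \right)} = -6 - U$
$L{\left(6 \right)} \left(-1279\right) = \left(-6 - 6\right) \left(-1279\right) = \left(-12\right) \left(-1279\right) = 15348$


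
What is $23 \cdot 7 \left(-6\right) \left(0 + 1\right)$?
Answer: $-966$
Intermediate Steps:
$23 \cdot 7 \left(-6\right) \left(0 + 1\right) = 23 \left(\left(-42\right) 1\right) = 23 \left(-42\right) = -966$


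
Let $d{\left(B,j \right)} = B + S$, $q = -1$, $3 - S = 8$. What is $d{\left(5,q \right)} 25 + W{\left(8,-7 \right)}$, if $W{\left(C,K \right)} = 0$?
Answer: $0$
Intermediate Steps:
$S = -5$ ($S = 3 - 8 = -5$)
$d{\left(B,j \right)} = -5 + B$ ($d{\left(B,j \right)} = B - 5 = -5 + B$)
$d{\left(5,q \right)} 25 + W{\left(8,-7 \right)} = \left(-5 + 5\right) 25 + 0 = 0 \cdot 25 + 0 = 0 + 0 = 0$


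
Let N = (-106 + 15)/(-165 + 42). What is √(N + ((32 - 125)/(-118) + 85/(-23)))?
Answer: I*√241559941818/333822 ≈ 1.4723*I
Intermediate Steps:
N = 91/123 (N = -91/(-123) = -91*(-1/123) = 91/123 ≈ 0.73984)
√(N + ((32 - 125)/(-118) + 85/(-23))) = √(91/123 + ((32 - 125)/(-118) + 85/(-23))) = √(91/123 + (-93*(-1/118) + 85*(-1/23))) = √(91/123 + (93/118 - 85/23)) = √(91/123 - 7891/2714) = √(-723619/333822) = I*√241559941818/333822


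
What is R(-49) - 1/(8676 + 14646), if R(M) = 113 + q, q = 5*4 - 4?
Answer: 3008537/23322 ≈ 129.00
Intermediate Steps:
q = 16 (q = 20 - 4 = 16)
R(M) = 129 (R(M) = 113 + 16 = 129)
R(-49) - 1/(8676 + 14646) = 129 - 1/(8676 + 14646) = 129 - 1/23322 = 3008537/23322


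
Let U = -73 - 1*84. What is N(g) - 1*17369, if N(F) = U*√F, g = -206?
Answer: -17369 - 157*I*√206 ≈ -17369.0 - 2253.4*I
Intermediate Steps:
U = -157 (U = -73 - 84 = -157)
N(F) = -157*√F
N(g) - 1*17369 = -157*I*√206 - 1*17369 = -157*I*√206 - 17369 = -17369 - 157*I*√206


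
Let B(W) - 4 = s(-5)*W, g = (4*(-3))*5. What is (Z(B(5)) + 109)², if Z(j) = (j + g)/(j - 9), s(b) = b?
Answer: 1247689/100 ≈ 12477.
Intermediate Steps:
g = -60 (g = -12*5 = -60)
B(W) = 4 - 5*W
Z(j) = (-60 + j)/(-9 + j) (Z(j) = (j - 60)/(j - 9) = (-60 + j)/(-9 + j))
(Z(B(5)) + 109)² = ((-60 + (4 - 5*5))/(-9 + (4 - 5*5)) + 109)² = ((-60 + (4 - 25))/(-9 + (4 - 25)) + 109)² = ((-60 - 21)/(-9 - 21) + 109)² = (-81/(-30) + 109)² = (-1/30*(-81) + 109)² = (27/10 + 109)² = (1117/10)² = 1247689/100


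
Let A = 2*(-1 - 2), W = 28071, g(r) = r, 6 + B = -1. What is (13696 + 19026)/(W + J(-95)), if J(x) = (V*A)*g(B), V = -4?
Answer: 32722/27903 ≈ 1.1727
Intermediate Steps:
B = -7 (B = -6 - 1 = -7)
A = -6 (A = 2*(-3) = -6)
J(x) = -168 (J(x) = -4*(-6)*(-7) = 24*(-7) = -168)
(13696 + 19026)/(W + J(-95)) = (13696 + 19026)/(28071 - 168) = 32722/27903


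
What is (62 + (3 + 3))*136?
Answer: 9248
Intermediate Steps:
(62 + (3 + 3))*136 = (62 + 6)*136 = 68*136 = 9248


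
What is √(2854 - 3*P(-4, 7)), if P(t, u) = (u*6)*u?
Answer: 2*√493 ≈ 44.407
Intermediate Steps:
P(t, u) = 6*u² (P(t, u) = (6*u)*u = 6*u²)
√(2854 - 3*P(-4, 7)) = √(2854 - 18*7²) = √(2854 - 18*49) = √(2854 - 3*294) = √(2854 - 882) = √1972 = 2*√493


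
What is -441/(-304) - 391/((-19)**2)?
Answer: 2123/5776 ≈ 0.36756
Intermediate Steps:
-441/(-304) - 391/((-19)**2) = -441*(-1/304) - 391/361 = 441/304 - 391*1/361 = 441/304 - 391/361 = 2123/5776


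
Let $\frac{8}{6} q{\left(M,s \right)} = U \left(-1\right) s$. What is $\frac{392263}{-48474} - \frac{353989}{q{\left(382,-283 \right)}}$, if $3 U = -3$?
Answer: $\frac{22768006619}{13718142} \approx 1659.7$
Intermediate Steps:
$U = -1$ ($U = \frac{1}{3} \left(-3\right) = -1$)
$q{\left(M,s \right)} = \frac{3 s}{4}$ ($q{\left(M,s \right)} = \frac{3 \left(-1\right) \left(-1\right) s}{4} = \frac{3 \cdot 1 s}{4} = \frac{3 s}{4}$)
$\frac{392263}{-48474} - \frac{353989}{q{\left(382,-283 \right)}} = \frac{392263}{-48474} - \frac{353989}{\frac{3}{4} \left(-283\right)} = 392263 \left(- \frac{1}{48474}\right) - \frac{353989}{- \frac{849}{4}} = - \frac{392263}{48474} - - \frac{1415956}{849} = - \frac{392263}{48474} + \frac{1415956}{849} = \frac{22768006619}{13718142}$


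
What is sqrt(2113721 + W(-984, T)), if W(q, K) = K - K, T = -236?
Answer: sqrt(2113721) ≈ 1453.9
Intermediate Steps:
W(q, K) = 0
sqrt(2113721 + W(-984, T)) = sqrt(2113721 + 0) = sqrt(2113721)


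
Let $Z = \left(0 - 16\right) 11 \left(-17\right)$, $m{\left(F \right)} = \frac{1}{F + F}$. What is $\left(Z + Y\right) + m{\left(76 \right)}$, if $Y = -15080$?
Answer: $- \frac{1837375}{152} \approx -12088.0$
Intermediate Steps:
$m{\left(F \right)} = \frac{1}{2 F}$
$Z = 2992$ ($Z = \left(0 - 16\right) 11 \left(-17\right) = \left(-16\right) 11 \left(-17\right) = \left(-176\right) \left(-17\right) = 2992$)
$\left(Z + Y\right) + m{\left(76 \right)} = \left(2992 - 15080\right) + \frac{1}{2 \cdot 76} = -12088 + \frac{1}{2} \cdot \frac{1}{76} = -12088 + \frac{1}{152} = - \frac{1837375}{152}$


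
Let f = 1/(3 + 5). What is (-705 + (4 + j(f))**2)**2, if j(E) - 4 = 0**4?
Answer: 410881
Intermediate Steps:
f = 1/8 ≈ 0.12500
j(E) = 4 (j(E) = 4 + 0**4 = 4 + 0 = 4)
(-705 + (4 + j(f))**2)**2 = (-705 + (4 + 4)**2)**2 = (-705 + 8**2)**2 = (-705 + 64)**2 = (-641)**2 = 410881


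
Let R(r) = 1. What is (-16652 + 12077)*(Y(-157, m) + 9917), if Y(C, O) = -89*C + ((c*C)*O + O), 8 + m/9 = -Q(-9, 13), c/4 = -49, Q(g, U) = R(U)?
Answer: 11294407725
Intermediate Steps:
Q(g, U) = 1
c = -196 (c = 4*(-49) = -196)
m = -81 (m = -72 + 9*(-1*1) = -72 + 9*(-1) = -72 - 9 = -81)
Y(C, O) = O - 89*C - 196*C*O (Y(C, O) = -89*C + ((-196*C)*O + O) = -89*C + (-196*C*O + O) = -89*C + (O - 196*C*O) = O - 89*C - 196*C*O)
(-16652 + 12077)*(Y(-157, m) + 9917) = (-16652 + 12077)*((-81 - 89*(-157) - 196*(-157)*(-81)) + 9917) = -4575*((-81 + 13973 - 2492532) + 9917) = -4575*(-2478640 + 9917) = -4575*(-2468723) = 11294407725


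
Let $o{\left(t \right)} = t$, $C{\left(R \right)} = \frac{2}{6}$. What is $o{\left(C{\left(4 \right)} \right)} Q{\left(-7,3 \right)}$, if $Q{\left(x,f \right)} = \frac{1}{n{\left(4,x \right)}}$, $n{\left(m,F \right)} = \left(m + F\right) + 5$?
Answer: $\frac{1}{6} \approx 0.16667$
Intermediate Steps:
$C{\left(R \right)} = \frac{1}{3}$ ($C{\left(R \right)} = 2 \cdot \frac{1}{6} = \frac{1}{3}$)
$n{\left(m,F \right)} = 5 + F + m$ ($n{\left(m,F \right)} = \left(F + m\right) + 5 = 5 + F + m$)
$Q{\left(x,f \right)} = \frac{1}{9 + x}$ ($Q{\left(x,f \right)} = \frac{1}{5 + x + 4} = \frac{1}{9 + x}$)
$o{\left(C{\left(4 \right)} \right)} Q{\left(-7,3 \right)} = \frac{1}{3 \left(9 - 7\right)} = \frac{1}{3 \cdot 2} = \frac{1}{3} \cdot \frac{1}{2} = \frac{1}{6}$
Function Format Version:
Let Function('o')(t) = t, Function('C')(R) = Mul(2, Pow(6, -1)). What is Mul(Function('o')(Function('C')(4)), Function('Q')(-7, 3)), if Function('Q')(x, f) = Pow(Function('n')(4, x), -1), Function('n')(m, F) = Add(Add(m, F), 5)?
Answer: Rational(1, 6) ≈ 0.16667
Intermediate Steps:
Function('C')(R) = Rational(1, 3) (Function('C')(R) = Mul(2, Rational(1, 6)) = Rational(1, 3))
Function('n')(m, F) = Add(5, F, m) (Function('n')(m, F) = Add(Add(F, m), 5) = Add(5, F, m))
Function('Q')(x, f) = Pow(Add(9, x), -1) (Function('Q')(x, f) = Pow(Add(5, x, 4), -1) = Pow(Add(9, x), -1))
Mul(Function('o')(Function('C')(4)), Function('Q')(-7, 3)) = Mul(Rational(1, 3), Pow(Add(9, -7), -1)) = Mul(Rational(1, 3), Pow(2, -1)) = Mul(Rational(1, 3), Rational(1, 2)) = Rational(1, 6)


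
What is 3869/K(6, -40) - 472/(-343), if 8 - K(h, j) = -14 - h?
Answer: 191469/1372 ≈ 139.55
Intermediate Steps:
K(h, j) = 22 + h (K(h, j) = 8 - (-14 - h) = 8 + (14 + h) = 22 + h)
3869/K(6, -40) - 472/(-343) = 3869/(22 + 6) - 472/(-343) = 3869/28 - 472*(-1/343) = 3869*(1/28) + 472/343 = 3869/28 + 472/343 = 191469/1372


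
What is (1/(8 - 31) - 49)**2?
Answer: 1272384/529 ≈ 2405.3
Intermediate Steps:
(1/(8 - 31) - 49)**2 = (1/(-23) - 49)**2 = (-1/23 - 49)**2 = (-1128/23)**2 = 1272384/529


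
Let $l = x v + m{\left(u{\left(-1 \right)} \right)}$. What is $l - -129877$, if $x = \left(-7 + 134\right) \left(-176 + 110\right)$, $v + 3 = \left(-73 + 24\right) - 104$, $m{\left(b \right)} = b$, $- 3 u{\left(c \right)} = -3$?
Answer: $1437470$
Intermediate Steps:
$u{\left(c \right)} = 1$ ($u{\left(c \right)} = \left(- \frac{1}{3}\right) \left(-3\right) = 1$)
$v = -156$ ($v = -3 + \left(\left(-73 + 24\right) - 104\right) = -3 - 153 = -156$)
$x = -8382$ ($x = 127 \left(-66\right) = -8382$)
$l = 1307593$ ($l = \left(-8382\right) \left(-156\right) + 1 = 1307592 + 1 = 1307593$)
$l - -129877 = 1307593 - -129877 = 1307593 + 129877 = 1437470$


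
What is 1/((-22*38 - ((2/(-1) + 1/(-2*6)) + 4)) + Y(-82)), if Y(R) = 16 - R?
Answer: -12/8879 ≈ -0.0013515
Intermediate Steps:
1/((-22*38 - ((2/(-1) + 1/(-2*6)) + 4)) + Y(-82)) = 1/((-22*38 - ((2/(-1) + 1/(-2*6)) + 4)) + (16 - 1*(-82))) = 1/((-836 - ((2*(-1) + 1/(-12)) + 4)) + (16 + 82)) = 1/((-836 - ((-2 + 1*(-1/12)) + 4)) + 98) = 1/((-836 - ((-2 - 1/12) + 4)) + 98) = 1/((-836 - (-25/12 + 4)) + 98) = 1/((-836 - 1*23/12) + 98) = 1/((-836 - 23/12) + 98) = 1/(-10055/12 + 98) = 1/(-8879/12) = -12/8879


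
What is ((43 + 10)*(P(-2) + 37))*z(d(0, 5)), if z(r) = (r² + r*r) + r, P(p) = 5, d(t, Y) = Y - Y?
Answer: 0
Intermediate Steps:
d(t, Y) = 0
z(r) = r + 2*r² (z(r) = (r² + r²) + r = 2*r² + r = r + 2*r²)
((43 + 10)*(P(-2) + 37))*z(d(0, 5)) = ((43 + 10)*(5 + 37))*(0*(1 + 2*0)) = (53*42)*(0*(1 + 0)) = 2226*(0*1) = 2226*0 = 0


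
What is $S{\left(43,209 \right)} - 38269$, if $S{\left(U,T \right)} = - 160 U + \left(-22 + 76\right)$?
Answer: $-45095$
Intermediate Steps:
$S{\left(U,T \right)} = 54 - 160 U$ ($S{\left(U,T \right)} = - 160 U + 54 = 54 - 160 U$)
$S{\left(43,209 \right)} - 38269 = \left(54 - 6880\right) - 38269 = -6826 - 38269 = -45095$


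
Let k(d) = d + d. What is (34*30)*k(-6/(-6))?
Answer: 2040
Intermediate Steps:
k(d) = 2*d
(34*30)*k(-6/(-6)) = (34*30)*(2*(-6/(-6))) = 1020*(2*(-6*(-⅙))) = 1020*(2*1) = 1020*2 = 2040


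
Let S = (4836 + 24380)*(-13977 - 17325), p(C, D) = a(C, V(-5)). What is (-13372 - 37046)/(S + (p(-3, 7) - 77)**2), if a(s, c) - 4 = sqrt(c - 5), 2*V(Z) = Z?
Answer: 184431849358356/3345342769992647521 - 14722056*I*sqrt(30)/3345342769992647521 ≈ 5.5131e-5 - 2.4104e-11*I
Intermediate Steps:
V(Z) = Z/2
a(s, c) = 4 + sqrt(-5 + c) (a(s, c) = 4 + sqrt(c - 5) = 4 + sqrt(-5 + c))
p(C, D) = 4 + I*sqrt(30)/2 (p(C, D) = 4 + sqrt(-5 + (1/2)*(-5)) = 4 + sqrt(-5 - 5/2) = 4 + sqrt(-15/2) = 4 + I*sqrt(30)/2)
S = -914519232 (S = 29216*(-31302) = -914519232)
(-13372 - 37046)/(S + (p(-3, 7) - 77)**2) = (-13372 - 37046)/(-914519232 + ((4 + I*sqrt(30)/2) - 77)**2) = -50418/(-914519232 + (-73 + I*sqrt(30)/2)**2)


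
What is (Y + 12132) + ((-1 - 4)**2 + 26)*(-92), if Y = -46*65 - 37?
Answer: 4413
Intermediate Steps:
Y = -3027 (Y = -2990 - 37 = -3027)
(Y + 12132) + ((-1 - 4)**2 + 26)*(-92) = (-3027 + 12132) + ((-1 - 4)**2 + 26)*(-92) = 9105 + ((-5)**2 + 26)*(-92) = 9105 + (25 + 26)*(-92) = 9105 + 51*(-92) = 9105 - 4692 = 4413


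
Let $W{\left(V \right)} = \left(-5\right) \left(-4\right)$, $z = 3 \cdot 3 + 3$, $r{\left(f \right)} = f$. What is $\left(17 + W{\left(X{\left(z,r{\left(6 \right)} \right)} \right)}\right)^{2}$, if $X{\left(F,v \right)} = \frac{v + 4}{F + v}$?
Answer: $1369$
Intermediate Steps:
$z = 12$ ($z = 9 + 3 = 12$)
$X{\left(F,v \right)} = \frac{4 + v}{F + v}$
$W{\left(V \right)} = 20$
$\left(17 + W{\left(X{\left(z,r{\left(6 \right)} \right)} \right)}\right)^{2} = \left(17 + 20\right)^{2} = 37^{2} = 1369$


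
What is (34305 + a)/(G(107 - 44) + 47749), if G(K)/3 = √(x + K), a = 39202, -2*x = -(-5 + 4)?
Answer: 7019771486/4559932877 - 1102605*√10/4559932877 ≈ 1.5387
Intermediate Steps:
x = -½ (x = -(-1)*(-5 + 4)/2 = -(-1)*(-1)/2 = -½*1 = -½ ≈ -0.50000)
G(K) = 3*√(-½ + K)
(34305 + a)/(G(107 - 44) + 47749) = (34305 + 39202)/(3*√(-2 + 4*(107 - 44))/2 + 47749) = 73507/(3*√(-2 + 4*63)/2 + 47749) = 73507/(3*√(-2 + 252)/2 + 47749) = 73507/(3*√250/2 + 47749) = 73507/(3*(5*√10)/2 + 47749) = 73507/(15*√10/2 + 47749) = 73507/(47749 + 15*√10/2)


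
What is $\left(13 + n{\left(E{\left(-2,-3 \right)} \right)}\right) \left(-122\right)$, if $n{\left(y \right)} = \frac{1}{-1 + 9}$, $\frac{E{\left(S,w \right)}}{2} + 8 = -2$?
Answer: $- \frac{6405}{4} \approx -1601.3$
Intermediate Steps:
$E{\left(S,w \right)} = -20$ ($E{\left(S,w \right)} = -16 + 2 \left(-2\right) = -16 - 4 = -20$)
$n{\left(y \right)} = \frac{1}{8}$
$\left(13 + n{\left(E{\left(-2,-3 \right)} \right)}\right) \left(-122\right) = \left(13 + \frac{1}{8}\right) \left(-122\right) = \frac{105}{8} \left(-122\right) = - \frac{6405}{4}$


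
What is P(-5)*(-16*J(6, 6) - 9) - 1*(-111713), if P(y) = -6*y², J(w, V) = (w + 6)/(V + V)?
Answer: 115463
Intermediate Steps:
J(w, V) = (6 + w)/(2*V) (J(w, V) = (6 + w)/((2*V)) = (6 + w)*(1/(2*V)) = (6 + w)/(2*V))
P(-5)*(-16*J(6, 6) - 9) - 1*(-111713) = (-6*(-5)²)*(-8*(6 + 6)/6 - 9) - 1*(-111713) = (-6*25)*(-8*12/6 - 9) + 111713 = -150*(-16*1 - 9) + 111713 = -150*(-16 - 9) + 111713 = -150*(-25) + 111713 = 3750 + 111713 = 115463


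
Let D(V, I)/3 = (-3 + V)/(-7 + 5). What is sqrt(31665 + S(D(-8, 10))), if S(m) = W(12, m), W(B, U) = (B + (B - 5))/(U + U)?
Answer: 2*sqrt(8620953)/33 ≈ 177.95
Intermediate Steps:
W(B, U) = (-5 + 2*B)/(2*U) (W(B, U) = (B + (-5 + B))/((2*U)) = (-5 + 2*B)*(1/(2*U)) = (-5 + 2*B)/(2*U))
D(V, I) = 9/2 - 3*V/2 (D(V, I) = 3*((-3 + V)/(-7 + 5)) = 3*((-3 + V)/(-2)) = 3*((-3 + V)*(-1/2)) = 3*(3/2 - V/2) = 9/2 - 3*V/2)
S(m) = 19/(2*m) (S(m) = (-5/2 + 12)/m = (19/2)/m = 19/(2*m))
sqrt(31665 + S(D(-8, 10))) = sqrt(31665 + 19/(2*(9/2 - 3/2*(-8)))) = sqrt(31665 + 19/(2*(9/2 + 12))) = sqrt(31665 + 19/(2*(33/2))) = sqrt(31665 + (19/2)*(2/33)) = sqrt(31665 + 19/33) = sqrt(1044964/33) = 2*sqrt(8620953)/33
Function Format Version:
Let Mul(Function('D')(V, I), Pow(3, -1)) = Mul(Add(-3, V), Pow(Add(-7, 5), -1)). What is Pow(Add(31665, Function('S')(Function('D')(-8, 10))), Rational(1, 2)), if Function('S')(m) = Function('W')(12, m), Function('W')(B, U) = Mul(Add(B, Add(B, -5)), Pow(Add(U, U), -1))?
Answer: Mul(Rational(2, 33), Pow(8620953, Rational(1, 2))) ≈ 177.95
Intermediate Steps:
Function('W')(B, U) = Mul(Rational(1, 2), Pow(U, -1), Add(-5, Mul(2, B))) (Function('W')(B, U) = Mul(Add(B, Add(-5, B)), Pow(Mul(2, U), -1)) = Mul(Add(-5, Mul(2, B)), Mul(Rational(1, 2), Pow(U, -1))) = Mul(Rational(1, 2), Pow(U, -1), Add(-5, Mul(2, B))))
Function('D')(V, I) = Add(Rational(9, 2), Mul(Rational(-3, 2), V)) (Function('D')(V, I) = Mul(3, Mul(Add(-3, V), Pow(Add(-7, 5), -1))) = Mul(3, Mul(Add(-3, V), Pow(-2, -1))) = Mul(3, Mul(Add(-3, V), Rational(-1, 2))) = Mul(3, Add(Rational(3, 2), Mul(Rational(-1, 2), V))) = Add(Rational(9, 2), Mul(Rational(-3, 2), V)))
Function('S')(m) = Mul(Rational(19, 2), Pow(m, -1)) (Function('S')(m) = Mul(Pow(m, -1), Add(Rational(-5, 2), 12)) = Mul(Pow(m, -1), Rational(19, 2)) = Mul(Rational(19, 2), Pow(m, -1)))
Pow(Add(31665, Function('S')(Function('D')(-8, 10))), Rational(1, 2)) = Pow(Add(31665, Mul(Rational(19, 2), Pow(Add(Rational(9, 2), Mul(Rational(-3, 2), -8)), -1))), Rational(1, 2)) = Pow(Add(31665, Mul(Rational(19, 2), Pow(Add(Rational(9, 2), 12), -1))), Rational(1, 2)) = Pow(Add(31665, Mul(Rational(19, 2), Pow(Rational(33, 2), -1))), Rational(1, 2)) = Pow(Add(31665, Mul(Rational(19, 2), Rational(2, 33))), Rational(1, 2)) = Pow(Add(31665, Rational(19, 33)), Rational(1, 2)) = Pow(Rational(1044964, 33), Rational(1, 2)) = Mul(Rational(2, 33), Pow(8620953, Rational(1, 2)))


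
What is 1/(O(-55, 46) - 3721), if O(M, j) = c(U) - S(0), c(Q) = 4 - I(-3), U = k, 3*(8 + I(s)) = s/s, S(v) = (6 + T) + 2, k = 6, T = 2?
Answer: -3/11158 ≈ -0.00026887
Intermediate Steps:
S(v) = 10 (S(v) = (6 + 2) + 2 = 8 + 2 = 10)
I(s) = -23/3 (I(s) = -8 + (s/s)/3 = -8 + (⅓)*1 = -8 + ⅓ = -23/3)
U = 6
c(Q) = 35/3 (c(Q) = 4 - 1*(-23/3) = 4 + 23/3 = 35/3)
O(M, j) = 5/3 (O(M, j) = 35/3 - 1*10 = 35/3 - 10 = 5/3)
1/(O(-55, 46) - 3721) = 1/(5/3 - 3721) = 1/(-11158/3) = -3/11158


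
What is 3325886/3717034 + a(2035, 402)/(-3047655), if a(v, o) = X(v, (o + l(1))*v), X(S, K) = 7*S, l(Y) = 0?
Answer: 1008320394800/1132823725527 ≈ 0.89009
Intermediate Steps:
a(v, o) = 7*v
3325886/3717034 + a(2035, 402)/(-3047655) = 3325886/3717034 + (7*2035)/(-3047655) = 3325886*(1/3717034) + 14245*(-1/3047655) = 1662943/1858517 - 2849/609531 = 1008320394800/1132823725527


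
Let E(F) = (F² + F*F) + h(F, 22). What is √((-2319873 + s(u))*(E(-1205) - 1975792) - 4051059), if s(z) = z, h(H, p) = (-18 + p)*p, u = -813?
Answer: I*√2154403616415 ≈ 1.4678e+6*I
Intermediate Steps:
h(H, p) = p*(-18 + p)
E(F) = 88 + 2*F² (E(F) = (F² + F*F) + 22*(-18 + 22) = (F² + F²) + 22*4 = 2*F² + 88 = 88 + 2*F²)
√((-2319873 + s(u))*(E(-1205) - 1975792) - 4051059) = √((-2319873 - 813)*((88 + 2*(-1205)²) - 1975792) - 4051059) = √(-2320686*((88 + 2*1452025) - 1975792) - 4051059) = √(-2320686*((88 + 2904050) - 1975792) - 4051059) = √(-2320686*(2904138 - 1975792) - 4051059) = √(-2320686*928346 - 4051059) = √(-2154399565356 - 4051059) = √(-2154403616415) = I*√2154403616415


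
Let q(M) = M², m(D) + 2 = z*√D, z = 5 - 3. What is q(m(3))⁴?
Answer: 397312 - 229376*√3 ≈ 21.114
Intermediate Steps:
z = 2
m(D) = -2 + 2*√D
q(m(3))⁴ = ((-2 + 2*√3)²)⁴ = (-2 + 2*√3)⁸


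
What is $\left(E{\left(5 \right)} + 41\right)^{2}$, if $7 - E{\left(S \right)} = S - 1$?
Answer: $1936$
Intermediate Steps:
$E{\left(S \right)} = 8 - S$ ($E{\left(S \right)} = 7 - \left(S - 1\right) = 7 - \left(-1 + S\right) = 8 - S$)
$\left(E{\left(5 \right)} + 41\right)^{2} = \left(\left(8 - 5\right) + 41\right)^{2} = \left(3 + 41\right)^{2} = 44^{2} = 1936$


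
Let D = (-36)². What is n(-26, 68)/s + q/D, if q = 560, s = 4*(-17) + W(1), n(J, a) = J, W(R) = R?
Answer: 4451/5427 ≈ 0.82016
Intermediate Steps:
D = 1296
s = -67 (s = 4*(-17) + 1 = -68 + 1 = -67)
n(-26, 68)/s + q/D = -26/(-67) + 560/1296 = -26*(-1/67) + 560*(1/1296) = 26/67 + 35/81 = 4451/5427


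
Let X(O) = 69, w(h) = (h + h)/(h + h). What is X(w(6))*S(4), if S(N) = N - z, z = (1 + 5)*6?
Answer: -2208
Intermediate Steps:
z = 36 (z = 6*6 = 36)
w(h) = 1 (w(h) = (2*h)/((2*h)) = (2*h)*(1/(2*h)) = 1)
S(N) = -36 + N (S(N) = N - 1*36 = N - 36 = -36 + N)
X(w(6))*S(4) = 69*(-36 + 4) = 69*(-32) = -2208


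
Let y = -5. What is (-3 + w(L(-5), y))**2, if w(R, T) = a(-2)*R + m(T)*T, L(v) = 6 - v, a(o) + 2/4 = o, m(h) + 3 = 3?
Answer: 3721/4 ≈ 930.25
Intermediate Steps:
m(h) = 0 (m(h) = -3 + 3 = 0)
a(o) = -1/2 + o
w(R, T) = -5*R/2 (w(R, T) = (-1/2 - 2)*R + 0*T = -5*R/2 + 0 = -5*R/2)
(-3 + w(L(-5), y))**2 = (-3 - 5*(6 - 1*(-5))/2)**2 = (-3 - 5*(6 + 5)/2)**2 = (-3 - 5/2*11)**2 = (-3 - 55/2)**2 = (-61/2)**2 = 3721/4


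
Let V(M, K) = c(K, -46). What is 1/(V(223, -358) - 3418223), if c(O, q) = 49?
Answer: -1/3418174 ≈ -2.9255e-7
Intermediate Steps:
V(M, K) = 49
1/(V(223, -358) - 3418223) = 1/(49 - 3418223) = 1/(-3418174) = -1/3418174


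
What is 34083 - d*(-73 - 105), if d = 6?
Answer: 35151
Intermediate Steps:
34083 - d*(-73 - 105) = 34083 - 6*(-73 - 105) = 34083 - 6*(-178) = 34083 - 1*(-1068) = 34083 + 1068 = 35151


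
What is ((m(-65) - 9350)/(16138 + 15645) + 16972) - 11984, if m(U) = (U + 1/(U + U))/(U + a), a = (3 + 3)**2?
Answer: 597636446031/119821910 ≈ 4987.7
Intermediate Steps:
a = 36 (a = 6**2 = 36)
m(U) = (U + 1/(2*U))/(36 + U) (m(U) = (U + 1/(U + U))/(U + 36) = (U + 1/(2*U))/(36 + U))
((m(-65) - 9350)/(16138 + 15645) + 16972) - 11984 = (((1/2 + (-65)**2)/((-65)*(36 - 65)) - 9350)/(16138 + 15645) + 16972) - 11984 = ((-1/65*(1/2 + 4225)/(-29) - 9350)/31783 + 16972) - 11984 = ((-1/65*(-1/29)*8451/2 - 9350)*(1/31783) + 16972) - 11984 = ((8451/3770 - 9350)*(1/31783) + 16972) - 11984 = (-35241049/3770*1/31783 + 16972) - 11984 = (-35241049/119821910 + 16972) - 11984 = 2033582215471/119821910 - 11984 = 597636446031/119821910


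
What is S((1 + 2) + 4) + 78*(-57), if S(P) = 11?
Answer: -4435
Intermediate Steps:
S((1 + 2) + 4) + 78*(-57) = 11 + 78*(-57) = 11 - 4446 = -4435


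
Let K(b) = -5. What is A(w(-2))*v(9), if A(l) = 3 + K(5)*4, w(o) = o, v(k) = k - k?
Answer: 0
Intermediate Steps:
v(k) = 0
A(l) = -17 (A(l) = 3 - 5*4 = 3 - 20 = -17)
A(w(-2))*v(9) = -17*0 = 0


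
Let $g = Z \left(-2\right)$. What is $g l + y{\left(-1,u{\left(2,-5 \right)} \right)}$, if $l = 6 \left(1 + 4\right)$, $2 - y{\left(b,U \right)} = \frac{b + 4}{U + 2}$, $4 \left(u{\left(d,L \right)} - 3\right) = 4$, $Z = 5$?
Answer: $- \frac{597}{2} \approx -298.5$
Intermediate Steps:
$u{\left(d,L \right)} = 4$ ($u{\left(d,L \right)} = 3 + \frac{1}{4} \cdot 4 = 3 + 1 = 4$)
$y{\left(b,U \right)} = 2 - \frac{4 + b}{2 + U}$ ($y{\left(b,U \right)} = 2 - \frac{b + 4}{U + 2} = 2 - \frac{4 + b}{2 + U}$)
$l = 30$ ($l = 6 \cdot 5 = 30$)
$g = -10$ ($g = 5 \left(-2\right) = -10$)
$g l + y{\left(-1,u{\left(2,-5 \right)} \right)} = \left(-10\right) 30 + \frac{\left(-1\right) \left(-1\right) + 2 \cdot 4}{2 + 4} = -300 + \frac{1 + 8}{6} = -300 + \frac{1}{6} \cdot 9 = -300 + \frac{3}{2} = - \frac{597}{2}$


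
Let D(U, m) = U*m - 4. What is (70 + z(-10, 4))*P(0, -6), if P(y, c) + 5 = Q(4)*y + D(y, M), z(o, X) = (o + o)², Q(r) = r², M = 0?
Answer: -4230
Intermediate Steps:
D(U, m) = -4 + U*m
z(o, X) = 4*o² (z(o, X) = (2*o)² = 4*o²)
P(y, c) = -9 + 16*y (P(y, c) = -5 + (4²*y + (-4 + y*0)) = -5 + (16*y + (-4 + 0)) = -5 + (16*y - 4) = -5 + (-4 + 16*y) = -9 + 16*y)
(70 + z(-10, 4))*P(0, -6) = (70 + 4*(-10)²)*(-9 + 16*0) = (70 + 4*100)*(-9 + 0) = (70 + 400)*(-9) = 470*(-9) = -4230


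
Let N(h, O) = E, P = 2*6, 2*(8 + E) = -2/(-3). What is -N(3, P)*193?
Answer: 4439/3 ≈ 1479.7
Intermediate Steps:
E = -23/3 (E = -8 + (-2/(-3))/2 = -8 + (-2*(-⅓))/2 = -8 + (½)*(⅔) = -8 + ⅓ = -23/3 ≈ -7.6667)
P = 12
N(h, O) = -23/3
-N(3, P)*193 = -(-23)*193/3 = -1*(-4439/3) = 4439/3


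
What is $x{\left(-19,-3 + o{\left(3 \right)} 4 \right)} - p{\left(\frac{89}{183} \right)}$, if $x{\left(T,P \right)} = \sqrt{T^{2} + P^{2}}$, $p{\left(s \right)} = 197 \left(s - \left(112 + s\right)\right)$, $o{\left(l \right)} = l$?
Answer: $22064 + \sqrt{442} \approx 22085.0$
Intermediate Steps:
$p{\left(s \right)} = -22064$ ($p{\left(s \right)} = 197 \left(-112\right) = -22064$)
$x{\left(T,P \right)} = \sqrt{P^{2} + T^{2}}$
$x{\left(-19,-3 + o{\left(3 \right)} 4 \right)} - p{\left(\frac{89}{183} \right)} = \sqrt{\left(-3 + 3 \cdot 4\right)^{2} + \left(-19\right)^{2}} - -22064 = \sqrt{\left(-3 + 12\right)^{2} + 361} + 22064 = \sqrt{9^{2} + 361} + 22064 = \sqrt{81 + 361} + 22064 = \sqrt{442} + 22064 = 22064 + \sqrt{442}$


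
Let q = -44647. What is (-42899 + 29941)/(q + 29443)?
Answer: 6479/7602 ≈ 0.85228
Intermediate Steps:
(-42899 + 29941)/(q + 29443) = (-42899 + 29941)/(-44647 + 29443) = -12958/(-15204) = -12958*(-1/15204) = 6479/7602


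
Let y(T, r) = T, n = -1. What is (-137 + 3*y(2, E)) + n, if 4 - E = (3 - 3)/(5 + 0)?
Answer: -132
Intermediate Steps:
E = 4 (E = 4 - (3 - 3)/(5 + 0) = 4 - 0/5 = 4 - 1*0 = 4 + 0 = 4)
(-137 + 3*y(2, E)) + n = (-137 + 3*2) - 1 = (-137 + 6) - 1 = -131 - 1 = -132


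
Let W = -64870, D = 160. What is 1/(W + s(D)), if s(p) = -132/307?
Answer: -307/19915222 ≈ -1.5415e-5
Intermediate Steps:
s(p) = -132/307 (s(p) = -132*1/307 = -132/307)
1/(W + s(D)) = 1/(-64870 - 132/307) = 1/(-19915222/307) = -307/19915222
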